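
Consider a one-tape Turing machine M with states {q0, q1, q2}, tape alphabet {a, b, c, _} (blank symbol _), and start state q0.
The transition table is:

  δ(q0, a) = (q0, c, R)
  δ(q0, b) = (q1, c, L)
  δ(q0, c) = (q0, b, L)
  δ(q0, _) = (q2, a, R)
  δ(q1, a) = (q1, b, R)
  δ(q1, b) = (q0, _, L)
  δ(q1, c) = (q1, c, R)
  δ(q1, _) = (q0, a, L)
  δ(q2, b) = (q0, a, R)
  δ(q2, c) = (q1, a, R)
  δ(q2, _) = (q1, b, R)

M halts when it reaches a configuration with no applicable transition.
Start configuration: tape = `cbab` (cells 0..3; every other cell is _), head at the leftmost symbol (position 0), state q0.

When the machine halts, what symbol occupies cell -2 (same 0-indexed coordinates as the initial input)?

state=q0 head=0 tape=___[c]bab   (q0,c)→(q0,b,L)
state=q0 head=-1 tape=__[_]bbab   (q0,_)→(q2,a,R)
state=q2 head=0 tape=__a[b]bab   (q2,b)→(q0,a,R)
state=q0 head=1 tape=__aa[b]ab   (q0,b)→(q1,c,L)
state=q1 head=0 tape=__a[a]cab   (q1,a)→(q1,b,R)
state=q1 head=1 tape=__ab[c]ab   (q1,c)→(q1,c,R)
state=q1 head=2 tape=__abc[a]b   (q1,a)→(q1,b,R)
state=q1 head=3 tape=__abcb[b]   (q1,b)→(q0,_,L)
state=q0 head=2 tape=__abc[b]_   (q0,b)→(q1,c,L)
state=q1 head=1 tape=__ab[c]c_   (q1,c)→(q1,c,R)
state=q1 head=2 tape=__abc[c]_   (q1,c)→(q1,c,R)
state=q1 head=3 tape=__abcc[_]   (q1,_)→(q0,a,L)
state=q0 head=2 tape=__abc[c]a   (q0,c)→(q0,b,L)
state=q0 head=1 tape=__ab[c]ba   (q0,c)→(q0,b,L)
state=q0 head=0 tape=__a[b]bba   (q0,b)→(q1,c,L)
state=q1 head=-1 tape=__[a]cbba   (q1,a)→(q1,b,R)
state=q1 head=0 tape=__b[c]bba   (q1,c)→(q1,c,R)
state=q1 head=1 tape=__bc[b]ba   (q1,b)→(q0,_,L)
state=q0 head=0 tape=__b[c]_ba   (q0,c)→(q0,b,L)
state=q0 head=-1 tape=__[b]b_ba   (q0,b)→(q1,c,L)
state=q1 head=-2 tape=_[_]cb_ba   (q1,_)→(q0,a,L)
state=q0 head=-3 tape=[_]acb_ba   (q0,_)→(q2,a,R)
state=q2 head=-2 tape=a[a]cb_ba
Cell -2 holds a when M halts.

a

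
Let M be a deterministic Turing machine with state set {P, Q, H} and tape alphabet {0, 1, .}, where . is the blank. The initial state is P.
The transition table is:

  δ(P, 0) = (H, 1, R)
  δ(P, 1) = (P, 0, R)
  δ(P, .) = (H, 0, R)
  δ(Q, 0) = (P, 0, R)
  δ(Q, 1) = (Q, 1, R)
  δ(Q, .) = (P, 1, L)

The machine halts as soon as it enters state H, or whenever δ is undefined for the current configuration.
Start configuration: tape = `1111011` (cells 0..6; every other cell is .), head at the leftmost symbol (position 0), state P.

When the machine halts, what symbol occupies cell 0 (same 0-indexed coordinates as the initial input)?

state=P head=0 tape=[1]111011   (P,1)→(P,0,R)
state=P head=1 tape=0[1]11011   (P,1)→(P,0,R)
state=P head=2 tape=00[1]1011   (P,1)→(P,0,R)
state=P head=3 tape=000[1]011   (P,1)→(P,0,R)
state=P head=4 tape=0000[0]11   (P,0)→(H,1,R)
state=H head=5 tape=00001[1]1
Cell 0 holds 0 when M halts.

0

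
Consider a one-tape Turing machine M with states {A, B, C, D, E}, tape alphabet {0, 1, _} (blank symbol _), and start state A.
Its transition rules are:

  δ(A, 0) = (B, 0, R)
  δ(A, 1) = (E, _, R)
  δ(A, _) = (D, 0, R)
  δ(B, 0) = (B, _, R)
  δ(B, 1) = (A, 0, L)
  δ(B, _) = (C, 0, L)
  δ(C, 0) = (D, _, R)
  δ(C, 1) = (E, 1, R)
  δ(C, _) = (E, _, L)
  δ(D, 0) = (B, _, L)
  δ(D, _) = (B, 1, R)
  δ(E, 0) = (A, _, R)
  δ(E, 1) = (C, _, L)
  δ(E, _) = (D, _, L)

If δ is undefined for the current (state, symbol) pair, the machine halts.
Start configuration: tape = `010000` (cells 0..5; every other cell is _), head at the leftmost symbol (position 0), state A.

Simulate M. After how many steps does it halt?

state=A head=0 tape=[0]10000_   (A,0)→(B,0,R)
state=B head=1 tape=0[1]0000_   (B,1)→(A,0,L)
state=A head=0 tape=[0]00000_   (A,0)→(B,0,R)
state=B head=1 tape=0[0]0000_   (B,0)→(B,_,R)
state=B head=2 tape=0_[0]000_   (B,0)→(B,_,R)
state=B head=3 tape=0__[0]00_   (B,0)→(B,_,R)
state=B head=4 tape=0___[0]0_   (B,0)→(B,_,R)
state=B head=5 tape=0____[0]_   (B,0)→(B,_,R)
state=B head=6 tape=0_____[_]   (B,_)→(C,0,L)
state=C head=5 tape=0____[_]0   (C,_)→(E,_,L)
state=E head=4 tape=0___[_]_0   (E,_)→(D,_,L)
state=D head=3 tape=0__[_]__0   (D,_)→(B,1,R)
state=B head=4 tape=0__1[_]_0   (B,_)→(C,0,L)
state=C head=3 tape=0__[1]0_0   (C,1)→(E,1,R)
state=E head=4 tape=0__1[0]_0   (E,0)→(A,_,R)
state=A head=5 tape=0__1_[_]0   (A,_)→(D,0,R)
state=D head=6 tape=0__1_0[0]   (D,0)→(B,_,L)
state=B head=5 tape=0__1_[0]_   (B,0)→(B,_,R)
state=B head=6 tape=0__1__[_]   (B,_)→(C,0,L)
state=C head=5 tape=0__1_[_]0   (C,_)→(E,_,L)
state=E head=4 tape=0__1[_]_0   (E,_)→(D,_,L)
state=D head=3 tape=0__[1]__0
M halts after 21 transitions.

21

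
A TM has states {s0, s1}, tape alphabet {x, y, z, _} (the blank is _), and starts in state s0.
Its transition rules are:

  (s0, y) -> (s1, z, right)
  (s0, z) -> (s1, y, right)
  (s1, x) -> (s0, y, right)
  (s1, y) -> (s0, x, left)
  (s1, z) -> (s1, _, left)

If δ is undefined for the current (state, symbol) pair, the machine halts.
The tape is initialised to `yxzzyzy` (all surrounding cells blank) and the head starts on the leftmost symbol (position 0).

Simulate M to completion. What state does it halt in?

s0

state=s0 head=0 tape=[y]xzzyzy   (s0,y)→(s1,z,right)
state=s1 head=1 tape=z[x]zzyzy   (s1,x)→(s0,y,right)
state=s0 head=2 tape=zy[z]zyzy   (s0,z)→(s1,y,right)
state=s1 head=3 tape=zyy[z]yzy   (s1,z)→(s1,_,left)
state=s1 head=2 tape=zy[y]_yzy   (s1,y)→(s0,x,left)
state=s0 head=1 tape=z[y]x_yzy   (s0,y)→(s1,z,right)
state=s1 head=2 tape=zz[x]_yzy   (s1,x)→(s0,y,right)
state=s0 head=3 tape=zzy[_]yzy
No transition is defined for (s0, _); M halts in state s0.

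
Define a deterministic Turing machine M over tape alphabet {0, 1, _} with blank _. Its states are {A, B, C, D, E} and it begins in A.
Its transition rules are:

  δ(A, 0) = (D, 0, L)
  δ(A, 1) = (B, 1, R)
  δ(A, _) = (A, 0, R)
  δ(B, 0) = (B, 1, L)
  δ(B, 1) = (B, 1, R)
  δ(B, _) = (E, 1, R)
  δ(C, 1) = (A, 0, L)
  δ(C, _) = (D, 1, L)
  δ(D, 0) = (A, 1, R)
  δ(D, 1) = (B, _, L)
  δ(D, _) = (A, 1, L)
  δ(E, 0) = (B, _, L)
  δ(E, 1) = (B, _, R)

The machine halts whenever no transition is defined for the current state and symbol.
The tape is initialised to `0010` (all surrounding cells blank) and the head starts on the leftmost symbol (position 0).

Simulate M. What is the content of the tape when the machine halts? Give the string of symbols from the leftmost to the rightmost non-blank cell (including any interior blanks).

state=A head=0 tape=__[0]010__   (A,0)→(D,0,L)
state=D head=-1 tape=_[_]0010__   (D,_)→(A,1,L)
state=A head=-2 tape=[_]10010__   (A,_)→(A,0,R)
state=A head=-1 tape=0[1]0010__   (A,1)→(B,1,R)
state=B head=0 tape=01[0]010__   (B,0)→(B,1,L)
state=B head=-1 tape=0[1]1010__   (B,1)→(B,1,R)
state=B head=0 tape=01[1]010__   (B,1)→(B,1,R)
state=B head=1 tape=011[0]10__   (B,0)→(B,1,L)
state=B head=0 tape=01[1]110__   (B,1)→(B,1,R)
state=B head=1 tape=011[1]10__   (B,1)→(B,1,R)
state=B head=2 tape=0111[1]0__   (B,1)→(B,1,R)
state=B head=3 tape=01111[0]__   (B,0)→(B,1,L)
state=B head=2 tape=0111[1]1__   (B,1)→(B,1,R)
state=B head=3 tape=01111[1]__   (B,1)→(B,1,R)
state=B head=4 tape=011111[_]_   (B,_)→(E,1,R)
state=E head=5 tape=0111111[_]
The non-blank tape span at halt is 0111111.

0111111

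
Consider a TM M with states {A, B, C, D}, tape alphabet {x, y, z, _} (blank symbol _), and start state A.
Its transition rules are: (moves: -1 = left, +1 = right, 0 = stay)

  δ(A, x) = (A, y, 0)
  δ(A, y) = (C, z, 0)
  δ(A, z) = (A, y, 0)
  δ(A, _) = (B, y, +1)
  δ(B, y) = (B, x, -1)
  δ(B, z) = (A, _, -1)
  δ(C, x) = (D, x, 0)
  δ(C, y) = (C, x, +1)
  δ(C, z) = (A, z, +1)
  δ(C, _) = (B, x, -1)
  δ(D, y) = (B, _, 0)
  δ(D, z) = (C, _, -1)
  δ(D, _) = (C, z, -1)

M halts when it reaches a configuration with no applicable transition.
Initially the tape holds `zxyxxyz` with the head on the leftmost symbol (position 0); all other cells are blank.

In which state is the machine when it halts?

B

A | [z]xyxxyz__   read z → write y, move 0, go to A
A | [y]xyxxyz__   read y → write z, move 0, go to C
C | [z]xyxxyz__   read z → write z, move +1, go to A
A | z[x]yxxyz__   read x → write y, move 0, go to A
A | z[y]yxxyz__   read y → write z, move 0, go to C
C | z[z]yxxyz__   read z → write z, move +1, go to A
A | zz[y]xxyz__   read y → write z, move 0, go to C
C | zz[z]xxyz__   read z → write z, move +1, go to A
A | zzz[x]xyz__   read x → write y, move 0, go to A
A | zzz[y]xyz__   read y → write z, move 0, go to C
C | zzz[z]xyz__   read z → write z, move +1, go to A
A | zzzz[x]yz__   read x → write y, move 0, go to A
A | zzzz[y]yz__   read y → write z, move 0, go to C
C | zzzz[z]yz__   read z → write z, move +1, go to A
A | zzzzz[y]z__   read y → write z, move 0, go to C
C | zzzzz[z]z__   read z → write z, move +1, go to A
A | zzzzzz[z]__   read z → write y, move 0, go to A
A | zzzzzz[y]__   read y → write z, move 0, go to C
C | zzzzzz[z]__   read z → write z, move +1, go to A
A | zzzzzzz[_]_   read _ → write y, move +1, go to B
B | zzzzzzzy[_]
No transition is defined for (B, _); M halts in state B.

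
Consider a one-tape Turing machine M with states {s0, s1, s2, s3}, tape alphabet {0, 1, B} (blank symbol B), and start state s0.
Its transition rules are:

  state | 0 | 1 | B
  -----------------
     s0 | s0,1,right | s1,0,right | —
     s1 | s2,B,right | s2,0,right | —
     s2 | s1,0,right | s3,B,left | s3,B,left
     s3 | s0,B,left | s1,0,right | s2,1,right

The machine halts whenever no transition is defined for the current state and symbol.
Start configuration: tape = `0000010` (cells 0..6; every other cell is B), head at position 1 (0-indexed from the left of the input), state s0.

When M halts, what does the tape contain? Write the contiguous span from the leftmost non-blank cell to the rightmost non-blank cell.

state=s0 head=1 tape=0[0]00010B   (s0,0)→(s0,1,right)
state=s0 head=2 tape=01[0]0010B   (s0,0)→(s0,1,right)
state=s0 head=3 tape=011[0]010B   (s0,0)→(s0,1,right)
state=s0 head=4 tape=0111[0]10B   (s0,0)→(s0,1,right)
state=s0 head=5 tape=01111[1]0B   (s0,1)→(s1,0,right)
state=s1 head=6 tape=011110[0]B   (s1,0)→(s2,B,right)
state=s2 head=7 tape=011110B[B]   (s2,B)→(s3,B,left)
state=s3 head=6 tape=011110[B]B   (s3,B)→(s2,1,right)
state=s2 head=7 tape=0111101[B]   (s2,B)→(s3,B,left)
state=s3 head=6 tape=011110[1]B   (s3,1)→(s1,0,right)
state=s1 head=7 tape=0111100[B]
The non-blank tape span at halt is 0111100.

0111100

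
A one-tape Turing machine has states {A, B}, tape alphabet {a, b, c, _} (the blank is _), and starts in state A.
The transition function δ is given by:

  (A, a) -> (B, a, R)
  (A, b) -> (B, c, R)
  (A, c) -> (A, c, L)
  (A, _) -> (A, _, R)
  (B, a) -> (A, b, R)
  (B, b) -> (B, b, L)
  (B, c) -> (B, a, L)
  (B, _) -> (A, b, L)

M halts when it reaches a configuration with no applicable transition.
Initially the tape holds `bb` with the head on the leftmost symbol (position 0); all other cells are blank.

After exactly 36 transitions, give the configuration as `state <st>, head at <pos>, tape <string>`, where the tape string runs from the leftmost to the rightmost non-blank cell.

state=A head=0 tape=___[b]b___   (A,b)→(B,c,R)
state=B head=1 tape=___c[b]___   (B,b)→(B,b,L)
state=B head=0 tape=___[c]b___   (B,c)→(B,a,L)
state=B head=-1 tape=__[_]ab___   (B,_)→(A,b,L)
state=A head=-2 tape=_[_]bab___   (A,_)→(A,_,R)
state=A head=-1 tape=__[b]ab___   (A,b)→(B,c,R)
state=B head=0 tape=__c[a]b___   (B,a)→(A,b,R)
state=A head=1 tape=__cb[b]___   (A,b)→(B,c,R)
state=B head=2 tape=__cbc[_]__   (B,_)→(A,b,L)
state=A head=1 tape=__cb[c]b__   (A,c)→(A,c,L)
state=A head=0 tape=__c[b]cb__   (A,b)→(B,c,R)
state=B head=1 tape=__cc[c]b__   (B,c)→(B,a,L)
state=B head=0 tape=__c[c]ab__   (B,c)→(B,a,L)
state=B head=-1 tape=__[c]aab__   (B,c)→(B,a,L)
state=B head=-2 tape=_[_]aaab__   (B,_)→(A,b,L)
state=A head=-3 tape=[_]baaab__   (A,_)→(A,_,R)
state=A head=-2 tape=_[b]aaab__   (A,b)→(B,c,R)
state=B head=-1 tape=_c[a]aab__   (B,a)→(A,b,R)
state=A head=0 tape=_cb[a]ab__   (A,a)→(B,a,R)
state=B head=1 tape=_cba[a]b__   (B,a)→(A,b,R)
state=A head=2 tape=_cbab[b]__   (A,b)→(B,c,R)
state=B head=3 tape=_cbabc[_]_   (B,_)→(A,b,L)
state=A head=2 tape=_cbab[c]b_   (A,c)→(A,c,L)
state=A head=1 tape=_cba[b]cb_   (A,b)→(B,c,R)
state=B head=2 tape=_cbac[c]b_   (B,c)→(B,a,L)
state=B head=1 tape=_cba[c]ab_   (B,c)→(B,a,L)
state=B head=0 tape=_cb[a]aab_   (B,a)→(A,b,R)
state=A head=1 tape=_cbb[a]ab_   (A,a)→(B,a,R)
state=B head=2 tape=_cbba[a]b_   (B,a)→(A,b,R)
state=A head=3 tape=_cbbab[b]_   (A,b)→(B,c,R)
state=B head=4 tape=_cbbabc[_]   (B,_)→(A,b,L)
state=A head=3 tape=_cbbab[c]b   (A,c)→(A,c,L)
state=A head=2 tape=_cbba[b]cb   (A,b)→(B,c,R)
state=B head=3 tape=_cbbac[c]b   (B,c)→(B,a,L)
state=B head=2 tape=_cbba[c]ab   (B,c)→(B,a,L)
state=B head=1 tape=_cbb[a]aab   (B,a)→(A,b,R)
state=A head=2 tape=_cbbb[a]ab
After 36 steps: state A, head at 2, tape cbbbaab.

state A, head at 2, tape cbbbaab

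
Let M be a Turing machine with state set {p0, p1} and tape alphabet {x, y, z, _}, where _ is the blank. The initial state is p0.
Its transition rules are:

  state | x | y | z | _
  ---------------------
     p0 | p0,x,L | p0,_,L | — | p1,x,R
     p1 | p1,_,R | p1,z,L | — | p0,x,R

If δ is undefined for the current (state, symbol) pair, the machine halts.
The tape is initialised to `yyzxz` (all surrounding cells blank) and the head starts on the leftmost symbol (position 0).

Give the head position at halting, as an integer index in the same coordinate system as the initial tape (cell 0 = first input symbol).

2

p0 | __[y]yzxz   read y → write _, move L, go to p0
p0 | _[_]_yzxz   read _ → write x, move R, go to p1
p1 | _x[_]yzxz   read _ → write x, move R, go to p0
p0 | _xx[y]zxz   read y → write _, move L, go to p0
p0 | _x[x]_zxz   read x → write x, move L, go to p0
p0 | _[x]x_zxz   read x → write x, move L, go to p0
p0 | [_]xx_zxz   read _ → write x, move R, go to p1
p1 | x[x]x_zxz   read x → write _, move R, go to p1
p1 | x_[x]_zxz   read x → write _, move R, go to p1
p1 | x__[_]zxz   read _ → write x, move R, go to p0
p0 | x__x[z]xz
At halt the head is at cell 2.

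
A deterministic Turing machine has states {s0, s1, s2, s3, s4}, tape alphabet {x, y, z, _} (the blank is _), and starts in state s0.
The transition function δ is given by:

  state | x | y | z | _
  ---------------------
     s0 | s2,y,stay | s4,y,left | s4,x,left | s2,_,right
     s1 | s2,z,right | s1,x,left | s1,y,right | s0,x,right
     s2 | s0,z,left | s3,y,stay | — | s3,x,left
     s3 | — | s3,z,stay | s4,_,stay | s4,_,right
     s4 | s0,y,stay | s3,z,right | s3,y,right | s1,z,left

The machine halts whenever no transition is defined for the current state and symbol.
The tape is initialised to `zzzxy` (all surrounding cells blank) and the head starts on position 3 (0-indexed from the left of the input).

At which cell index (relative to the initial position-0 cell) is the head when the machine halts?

s0 | zzz[x]y   read x → write y, move stay, go to s2
s2 | zzz[y]y   read y → write y, move stay, go to s3
s3 | zzz[y]y   read y → write z, move stay, go to s3
s3 | zzz[z]y   read z → write _, move stay, go to s4
s4 | zzz[_]y   read _ → write z, move left, go to s1
s1 | zz[z]zy   read z → write y, move right, go to s1
s1 | zzy[z]y   read z → write y, move right, go to s1
s1 | zzyy[y]   read y → write x, move left, go to s1
s1 | zzy[y]x   read y → write x, move left, go to s1
s1 | zz[y]xx   read y → write x, move left, go to s1
s1 | z[z]xxx   read z → write y, move right, go to s1
s1 | zy[x]xx   read x → write z, move right, go to s2
s2 | zyz[x]x   read x → write z, move left, go to s0
s0 | zy[z]zx   read z → write x, move left, go to s4
s4 | z[y]xzx   read y → write z, move right, go to s3
s3 | zz[x]zx
At halt the head is at cell 2.

2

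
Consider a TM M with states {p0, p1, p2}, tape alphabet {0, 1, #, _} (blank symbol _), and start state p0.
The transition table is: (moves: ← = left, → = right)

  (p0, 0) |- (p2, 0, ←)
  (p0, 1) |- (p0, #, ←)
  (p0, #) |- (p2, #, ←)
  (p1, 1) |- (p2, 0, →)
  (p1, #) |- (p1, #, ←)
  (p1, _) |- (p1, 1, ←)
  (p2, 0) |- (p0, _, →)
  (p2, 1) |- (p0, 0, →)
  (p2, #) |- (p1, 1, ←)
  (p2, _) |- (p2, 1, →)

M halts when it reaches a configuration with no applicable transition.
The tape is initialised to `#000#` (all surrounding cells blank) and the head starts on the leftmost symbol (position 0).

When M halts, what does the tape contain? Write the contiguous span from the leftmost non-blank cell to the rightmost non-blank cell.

state=p0 head=0 tape=_[#]000#_   (p0,#)→(p2,#,←)
state=p2 head=-1 tape=[_]#000#_   (p2,_)→(p2,1,→)
state=p2 head=0 tape=1[#]000#_   (p2,#)→(p1,1,←)
state=p1 head=-1 tape=[1]1000#_   (p1,1)→(p2,0,→)
state=p2 head=0 tape=0[1]000#_   (p2,1)→(p0,0,→)
state=p0 head=1 tape=00[0]00#_   (p0,0)→(p2,0,←)
state=p2 head=0 tape=0[0]000#_   (p2,0)→(p0,_,→)
state=p0 head=1 tape=0_[0]00#_   (p0,0)→(p2,0,←)
state=p2 head=0 tape=0[_]000#_   (p2,_)→(p2,1,→)
state=p2 head=1 tape=01[0]00#_   (p2,0)→(p0,_,→)
state=p0 head=2 tape=01_[0]0#_   (p0,0)→(p2,0,←)
state=p2 head=1 tape=01[_]00#_   (p2,_)→(p2,1,→)
state=p2 head=2 tape=011[0]0#_   (p2,0)→(p0,_,→)
state=p0 head=3 tape=011_[0]#_   (p0,0)→(p2,0,←)
state=p2 head=2 tape=011[_]0#_   (p2,_)→(p2,1,→)
state=p2 head=3 tape=0111[0]#_   (p2,0)→(p0,_,→)
state=p0 head=4 tape=0111_[#]_   (p0,#)→(p2,#,←)
state=p2 head=3 tape=0111[_]#_   (p2,_)→(p2,1,→)
state=p2 head=4 tape=01111[#]_   (p2,#)→(p1,1,←)
state=p1 head=3 tape=0111[1]1_   (p1,1)→(p2,0,→)
state=p2 head=4 tape=01110[1]_   (p2,1)→(p0,0,→)
state=p0 head=5 tape=011100[_]
The non-blank tape span at halt is 011100.

011100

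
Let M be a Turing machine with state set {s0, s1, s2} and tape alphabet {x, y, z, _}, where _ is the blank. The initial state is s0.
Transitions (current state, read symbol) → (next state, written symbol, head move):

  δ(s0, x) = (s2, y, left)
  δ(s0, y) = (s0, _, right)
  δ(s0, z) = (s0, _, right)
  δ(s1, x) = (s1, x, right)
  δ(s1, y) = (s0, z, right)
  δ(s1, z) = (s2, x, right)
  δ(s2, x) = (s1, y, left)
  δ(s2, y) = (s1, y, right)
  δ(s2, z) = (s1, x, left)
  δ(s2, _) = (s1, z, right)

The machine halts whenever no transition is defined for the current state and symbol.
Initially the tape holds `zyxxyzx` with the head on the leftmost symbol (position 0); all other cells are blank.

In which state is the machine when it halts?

s0

state=s0 head=0 tape=[z]yxxyzx_   (s0,z)→(s0,_,right)
state=s0 head=1 tape=_[y]xxyzx_   (s0,y)→(s0,_,right)
state=s0 head=2 tape=__[x]xyzx_   (s0,x)→(s2,y,left)
state=s2 head=1 tape=_[_]yxyzx_   (s2,_)→(s1,z,right)
state=s1 head=2 tape=_z[y]xyzx_   (s1,y)→(s0,z,right)
state=s0 head=3 tape=_zz[x]yzx_   (s0,x)→(s2,y,left)
state=s2 head=2 tape=_z[z]yyzx_   (s2,z)→(s1,x,left)
state=s1 head=1 tape=_[z]xyyzx_   (s1,z)→(s2,x,right)
state=s2 head=2 tape=_x[x]yyzx_   (s2,x)→(s1,y,left)
state=s1 head=1 tape=_[x]yyyzx_   (s1,x)→(s1,x,right)
state=s1 head=2 tape=_x[y]yyzx_   (s1,y)→(s0,z,right)
state=s0 head=3 tape=_xz[y]yzx_   (s0,y)→(s0,_,right)
state=s0 head=4 tape=_xz_[y]zx_   (s0,y)→(s0,_,right)
state=s0 head=5 tape=_xz__[z]x_   (s0,z)→(s0,_,right)
state=s0 head=6 tape=_xz___[x]_   (s0,x)→(s2,y,left)
state=s2 head=5 tape=_xz__[_]y_   (s2,_)→(s1,z,right)
state=s1 head=6 tape=_xz__z[y]_   (s1,y)→(s0,z,right)
state=s0 head=7 tape=_xz__zz[_]
No transition is defined for (s0, _); M halts in state s0.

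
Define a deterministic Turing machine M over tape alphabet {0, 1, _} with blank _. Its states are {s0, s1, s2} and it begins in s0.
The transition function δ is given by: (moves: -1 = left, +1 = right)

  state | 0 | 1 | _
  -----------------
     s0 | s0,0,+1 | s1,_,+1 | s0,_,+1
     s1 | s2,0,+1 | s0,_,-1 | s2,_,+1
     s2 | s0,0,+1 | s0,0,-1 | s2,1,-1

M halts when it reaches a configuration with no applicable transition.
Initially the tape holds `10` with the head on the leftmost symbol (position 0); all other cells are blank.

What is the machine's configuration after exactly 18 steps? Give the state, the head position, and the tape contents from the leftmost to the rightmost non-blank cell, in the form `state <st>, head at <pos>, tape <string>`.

state s2, head at 4, tape 0___11

state=s0 head=0 tape=[1]0_____   (s0,1)→(s1,_,+1)
state=s1 head=1 tape=_[0]_____   (s1,0)→(s2,0,+1)
state=s2 head=2 tape=_0[_]____   (s2,_)→(s2,1,-1)
state=s2 head=1 tape=_[0]1____   (s2,0)→(s0,0,+1)
state=s0 head=2 tape=_0[1]____   (s0,1)→(s1,_,+1)
state=s1 head=3 tape=_0_[_]___   (s1,_)→(s2,_,+1)
state=s2 head=4 tape=_0__[_]__   (s2,_)→(s2,1,-1)
state=s2 head=3 tape=_0_[_]1__   (s2,_)→(s2,1,-1)
state=s2 head=2 tape=_0[_]11__   (s2,_)→(s2,1,-1)
state=s2 head=1 tape=_[0]111__   (s2,0)→(s0,0,+1)
state=s0 head=2 tape=_0[1]11__   (s0,1)→(s1,_,+1)
state=s1 head=3 tape=_0_[1]1__   (s1,1)→(s0,_,-1)
state=s0 head=2 tape=_0[_]_1__   (s0,_)→(s0,_,+1)
state=s0 head=3 tape=_0_[_]1__   (s0,_)→(s0,_,+1)
state=s0 head=4 tape=_0__[1]__   (s0,1)→(s1,_,+1)
state=s1 head=5 tape=_0___[_]_   (s1,_)→(s2,_,+1)
state=s2 head=6 tape=_0____[_]   (s2,_)→(s2,1,-1)
state=s2 head=5 tape=_0___[_]1   (s2,_)→(s2,1,-1)
state=s2 head=4 tape=_0__[_]11
After 18 steps: state s2, head at 4, tape 0___11.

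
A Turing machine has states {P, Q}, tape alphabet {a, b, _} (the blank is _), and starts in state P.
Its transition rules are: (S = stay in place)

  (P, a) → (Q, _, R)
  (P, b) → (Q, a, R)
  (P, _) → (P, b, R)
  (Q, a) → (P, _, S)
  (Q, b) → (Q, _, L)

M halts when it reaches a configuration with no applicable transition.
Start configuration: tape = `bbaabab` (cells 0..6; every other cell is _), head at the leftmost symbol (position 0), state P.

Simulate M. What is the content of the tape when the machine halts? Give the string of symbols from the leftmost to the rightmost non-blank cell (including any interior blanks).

state=P head=0 tape=[b]baabab_   (P,b)→(Q,a,R)
state=Q head=1 tape=a[b]aabab_   (Q,b)→(Q,_,L)
state=Q head=0 tape=[a]_aabab_   (Q,a)→(P,_,S)
state=P head=0 tape=[_]_aabab_   (P,_)→(P,b,R)
state=P head=1 tape=b[_]aabab_   (P,_)→(P,b,R)
state=P head=2 tape=bb[a]abab_   (P,a)→(Q,_,R)
state=Q head=3 tape=bb_[a]bab_   (Q,a)→(P,_,S)
state=P head=3 tape=bb_[_]bab_   (P,_)→(P,b,R)
state=P head=4 tape=bb_b[b]ab_   (P,b)→(Q,a,R)
state=Q head=5 tape=bb_ba[a]b_   (Q,a)→(P,_,S)
state=P head=5 tape=bb_ba[_]b_   (P,_)→(P,b,R)
state=P head=6 tape=bb_bab[b]_   (P,b)→(Q,a,R)
state=Q head=7 tape=bb_baba[_]
The non-blank tape span at halt is bb_baba.

bb_baba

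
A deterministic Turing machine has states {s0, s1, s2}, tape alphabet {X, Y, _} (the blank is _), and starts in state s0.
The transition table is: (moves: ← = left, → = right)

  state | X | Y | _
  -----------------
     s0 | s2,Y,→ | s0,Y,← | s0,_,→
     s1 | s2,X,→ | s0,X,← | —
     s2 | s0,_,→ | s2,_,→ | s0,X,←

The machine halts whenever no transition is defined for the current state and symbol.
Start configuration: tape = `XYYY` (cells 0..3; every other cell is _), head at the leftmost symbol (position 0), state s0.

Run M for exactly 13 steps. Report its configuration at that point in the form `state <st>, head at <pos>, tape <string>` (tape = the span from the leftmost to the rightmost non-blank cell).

state s0, head at 3, tape Y___YX

s0 | [X]YYY__   read X → write Y, move →, go to s2
s2 | Y[Y]YY__   read Y → write _, move →, go to s2
s2 | Y_[Y]Y__   read Y → write _, move →, go to s2
s2 | Y__[Y]__   read Y → write _, move →, go to s2
s2 | Y___[_]_   read _ → write X, move ←, go to s0
s0 | Y__[_]X_   read _ → write _, move →, go to s0
s0 | Y___[X]_   read X → write Y, move →, go to s2
s2 | Y___Y[_]   read _ → write X, move ←, go to s0
s0 | Y___[Y]X   read Y → write Y, move ←, go to s0
s0 | Y__[_]YX   read _ → write _, move →, go to s0
s0 | Y___[Y]X   read Y → write Y, move ←, go to s0
s0 | Y__[_]YX   read _ → write _, move →, go to s0
s0 | Y___[Y]X   read Y → write Y, move ←, go to s0
s0 | Y__[_]YX
After 13 steps: state s0, head at 3, tape Y___YX.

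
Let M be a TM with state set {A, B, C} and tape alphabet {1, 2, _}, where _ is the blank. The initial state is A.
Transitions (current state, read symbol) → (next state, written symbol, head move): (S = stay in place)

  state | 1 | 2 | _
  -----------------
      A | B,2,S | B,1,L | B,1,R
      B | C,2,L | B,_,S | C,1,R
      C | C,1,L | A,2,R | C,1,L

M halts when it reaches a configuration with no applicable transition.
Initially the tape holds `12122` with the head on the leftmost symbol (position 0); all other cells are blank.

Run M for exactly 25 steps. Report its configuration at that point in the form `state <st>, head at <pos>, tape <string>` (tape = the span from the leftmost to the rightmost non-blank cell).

A | [1]2122   read 1 → write 2, move S, go to B
B | [2]2122   read 2 → write _, move S, go to B
B | [_]2122   read _ → write 1, move R, go to C
C | 1[2]122   read 2 → write 2, move R, go to A
A | 12[1]22   read 1 → write 2, move S, go to B
B | 12[2]22   read 2 → write _, move S, go to B
B | 12[_]22   read _ → write 1, move R, go to C
C | 121[2]2   read 2 → write 2, move R, go to A
A | 1212[2]   read 2 → write 1, move L, go to B
B | 121[2]1   read 2 → write _, move S, go to B
B | 121[_]1   read _ → write 1, move R, go to C
C | 1211[1]   read 1 → write 1, move L, go to C
C | 121[1]1   read 1 → write 1, move L, go to C
C | 12[1]11   read 1 → write 1, move L, go to C
C | 1[2]111   read 2 → write 2, move R, go to A
A | 12[1]11   read 1 → write 2, move S, go to B
B | 12[2]11   read 2 → write _, move S, go to B
B | 12[_]11   read _ → write 1, move R, go to C
C | 121[1]1   read 1 → write 1, move L, go to C
C | 12[1]11   read 1 → write 1, move L, go to C
C | 1[2]111   read 2 → write 2, move R, go to A
A | 12[1]11   read 1 → write 2, move S, go to B
B | 12[2]11   read 2 → write _, move S, go to B
B | 12[_]11   read _ → write 1, move R, go to C
C | 121[1]1   read 1 → write 1, move L, go to C
C | 12[1]11
After 25 steps: state C, head at 2, tape 12111.

state C, head at 2, tape 12111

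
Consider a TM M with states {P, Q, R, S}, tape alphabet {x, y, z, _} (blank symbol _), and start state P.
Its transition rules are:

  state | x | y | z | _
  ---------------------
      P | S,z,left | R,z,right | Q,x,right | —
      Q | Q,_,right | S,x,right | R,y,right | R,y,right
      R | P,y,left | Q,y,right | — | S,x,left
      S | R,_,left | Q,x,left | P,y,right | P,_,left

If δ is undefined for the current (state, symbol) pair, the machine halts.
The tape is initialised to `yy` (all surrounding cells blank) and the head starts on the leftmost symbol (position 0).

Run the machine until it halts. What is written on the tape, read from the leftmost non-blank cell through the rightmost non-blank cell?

P | ___[y]y__   read y → write z, move right, go to R
R | ___z[y]__   read y → write y, move right, go to Q
Q | ___zy[_]_   read _ → write y, move right, go to R
R | ___zyy[_]   read _ → write x, move left, go to S
S | ___zy[y]x   read y → write x, move left, go to Q
Q | ___z[y]xx   read y → write x, move right, go to S
S | ___zx[x]x   read x → write _, move left, go to R
R | ___z[x]_x   read x → write y, move left, go to P
P | ___[z]y_x   read z → write x, move right, go to Q
Q | ___x[y]_x   read y → write x, move right, go to S
S | ___xx[_]x   read _ → write _, move left, go to P
P | ___x[x]_x   read x → write z, move left, go to S
S | ___[x]z_x   read x → write _, move left, go to R
R | __[_]_z_x   read _ → write x, move left, go to S
S | _[_]x_z_x   read _ → write _, move left, go to P
P | [_]_x_z_x
The non-blank tape span at halt is x_z_x.

x_z_x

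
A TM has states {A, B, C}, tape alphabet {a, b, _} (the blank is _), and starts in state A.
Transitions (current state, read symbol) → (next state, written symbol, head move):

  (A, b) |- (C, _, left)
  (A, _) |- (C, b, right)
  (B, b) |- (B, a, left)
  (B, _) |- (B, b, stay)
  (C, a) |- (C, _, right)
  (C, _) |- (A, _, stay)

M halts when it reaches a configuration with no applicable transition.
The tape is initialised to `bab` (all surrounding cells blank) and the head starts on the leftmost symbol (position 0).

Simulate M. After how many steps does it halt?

6

state=A head=0 tape=_[b]ab   (A,b)→(C,_,left)
state=C head=-1 tape=[_]_ab   (C,_)→(A,_,stay)
state=A head=-1 tape=[_]_ab   (A,_)→(C,b,right)
state=C head=0 tape=b[_]ab   (C,_)→(A,_,stay)
state=A head=0 tape=b[_]ab   (A,_)→(C,b,right)
state=C head=1 tape=bb[a]b   (C,a)→(C,_,right)
state=C head=2 tape=bb_[b]
M halts after 6 transitions.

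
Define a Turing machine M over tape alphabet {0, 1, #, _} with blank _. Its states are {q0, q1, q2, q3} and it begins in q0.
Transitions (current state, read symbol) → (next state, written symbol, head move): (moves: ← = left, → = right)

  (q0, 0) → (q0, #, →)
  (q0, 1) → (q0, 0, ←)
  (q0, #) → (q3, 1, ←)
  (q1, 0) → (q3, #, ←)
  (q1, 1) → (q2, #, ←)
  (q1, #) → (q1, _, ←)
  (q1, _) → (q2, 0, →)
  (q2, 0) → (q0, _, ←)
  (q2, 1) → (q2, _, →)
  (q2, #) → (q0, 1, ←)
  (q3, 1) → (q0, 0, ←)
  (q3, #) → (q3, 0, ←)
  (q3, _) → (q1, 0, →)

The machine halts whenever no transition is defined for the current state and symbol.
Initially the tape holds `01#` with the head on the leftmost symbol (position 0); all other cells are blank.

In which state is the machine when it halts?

q0

q0 | __[0]1#   read 0 → write #, move →, go to q0
q0 | __#[1]#   read 1 → write 0, move ←, go to q0
q0 | __[#]0#   read # → write 1, move ←, go to q3
q3 | _[_]10#   read _ → write 0, move →, go to q1
q1 | _0[1]0#   read 1 → write #, move ←, go to q2
q2 | _[0]#0#   read 0 → write _, move ←, go to q0
q0 | [_]_#0#
No transition is defined for (q0, _); M halts in state q0.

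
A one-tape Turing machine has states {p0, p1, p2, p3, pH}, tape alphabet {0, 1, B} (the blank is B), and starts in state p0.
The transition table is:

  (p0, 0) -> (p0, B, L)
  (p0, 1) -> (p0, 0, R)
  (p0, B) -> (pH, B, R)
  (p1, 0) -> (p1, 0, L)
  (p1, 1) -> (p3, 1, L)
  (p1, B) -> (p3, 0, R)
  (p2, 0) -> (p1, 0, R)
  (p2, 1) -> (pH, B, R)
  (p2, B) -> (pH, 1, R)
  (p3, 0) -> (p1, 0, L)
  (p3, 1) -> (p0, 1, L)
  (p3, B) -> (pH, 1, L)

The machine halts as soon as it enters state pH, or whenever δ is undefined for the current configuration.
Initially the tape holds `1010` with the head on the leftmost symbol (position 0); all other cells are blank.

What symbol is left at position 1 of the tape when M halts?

p0 | B[1]010   read 1 → write 0, move R, go to p0
p0 | B0[0]10   read 0 → write B, move L, go to p0
p0 | B[0]B10   read 0 → write B, move L, go to p0
p0 | [B]BB10   read B → write B, move R, go to pH
pH | B[B]B10
Cell 1 holds B when M halts.

B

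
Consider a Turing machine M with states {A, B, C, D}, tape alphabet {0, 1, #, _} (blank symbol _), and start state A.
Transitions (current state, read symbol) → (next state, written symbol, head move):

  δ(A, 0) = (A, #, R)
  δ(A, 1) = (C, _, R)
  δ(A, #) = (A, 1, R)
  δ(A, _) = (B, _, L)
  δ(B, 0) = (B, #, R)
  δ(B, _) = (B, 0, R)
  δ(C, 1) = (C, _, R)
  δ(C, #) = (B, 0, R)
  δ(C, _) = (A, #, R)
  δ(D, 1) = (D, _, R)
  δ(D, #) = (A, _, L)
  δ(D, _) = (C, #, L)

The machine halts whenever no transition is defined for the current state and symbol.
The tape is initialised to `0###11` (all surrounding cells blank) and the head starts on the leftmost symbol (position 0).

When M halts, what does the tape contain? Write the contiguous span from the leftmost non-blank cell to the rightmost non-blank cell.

#111__#

state=A head=0 tape=[0]###11__   (A,0)→(A,#,R)
state=A head=1 tape=#[#]##11__   (A,#)→(A,1,R)
state=A head=2 tape=#1[#]#11__   (A,#)→(A,1,R)
state=A head=3 tape=#11[#]11__   (A,#)→(A,1,R)
state=A head=4 tape=#111[1]1__   (A,1)→(C,_,R)
state=C head=5 tape=#111_[1]__   (C,1)→(C,_,R)
state=C head=6 tape=#111__[_]_   (C,_)→(A,#,R)
state=A head=7 tape=#111__#[_]   (A,_)→(B,_,L)
state=B head=6 tape=#111__[#]_
The non-blank tape span at halt is #111__#.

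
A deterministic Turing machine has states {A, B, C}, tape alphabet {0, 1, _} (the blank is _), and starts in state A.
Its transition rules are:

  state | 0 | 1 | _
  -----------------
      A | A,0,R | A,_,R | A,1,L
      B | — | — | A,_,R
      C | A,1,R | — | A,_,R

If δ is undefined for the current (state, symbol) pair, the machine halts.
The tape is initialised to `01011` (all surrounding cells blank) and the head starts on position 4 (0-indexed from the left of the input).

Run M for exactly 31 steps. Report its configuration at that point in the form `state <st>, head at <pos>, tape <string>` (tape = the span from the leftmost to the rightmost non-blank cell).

state A, head at 3, tape 010_11111

A | 0101[1]____   read 1 → write _, move R, go to A
A | 0101_[_]___   read _ → write 1, move L, go to A
A | 0101[_]1___   read _ → write 1, move L, go to A
A | 010[1]11___   read 1 → write _, move R, go to A
A | 010_[1]1___   read 1 → write _, move R, go to A
A | 010__[1]___   read 1 → write _, move R, go to A
A | 010___[_]__   read _ → write 1, move L, go to A
A | 010__[_]1__   read _ → write 1, move L, go to A
A | 010_[_]11__   read _ → write 1, move L, go to A
A | 010[_]111__   read _ → write 1, move L, go to A
A | 01[0]1111__   read 0 → write 0, move R, go to A
A | 010[1]111__   read 1 → write _, move R, go to A
A | 010_[1]11__   read 1 → write _, move R, go to A
A | 010__[1]1__   read 1 → write _, move R, go to A
A | 010___[1]__   read 1 → write _, move R, go to A
A | 010____[_]_   read _ → write 1, move L, go to A
A | 010___[_]1_   read _ → write 1, move L, go to A
A | 010__[_]11_   read _ → write 1, move L, go to A
A | 010_[_]111_   read _ → write 1, move L, go to A
A | 010[_]1111_   read _ → write 1, move L, go to A
A | 01[0]11111_   read 0 → write 0, move R, go to A
A | 010[1]1111_   read 1 → write _, move R, go to A
A | 010_[1]111_   read 1 → write _, move R, go to A
A | 010__[1]11_   read 1 → write _, move R, go to A
A | 010___[1]1_   read 1 → write _, move R, go to A
A | 010____[1]_   read 1 → write _, move R, go to A
A | 010_____[_]   read _ → write 1, move L, go to A
A | 010____[_]1   read _ → write 1, move L, go to A
A | 010___[_]11   read _ → write 1, move L, go to A
A | 010__[_]111   read _ → write 1, move L, go to A
A | 010_[_]1111   read _ → write 1, move L, go to A
A | 010[_]11111
After 31 steps: state A, head at 3, tape 010_11111.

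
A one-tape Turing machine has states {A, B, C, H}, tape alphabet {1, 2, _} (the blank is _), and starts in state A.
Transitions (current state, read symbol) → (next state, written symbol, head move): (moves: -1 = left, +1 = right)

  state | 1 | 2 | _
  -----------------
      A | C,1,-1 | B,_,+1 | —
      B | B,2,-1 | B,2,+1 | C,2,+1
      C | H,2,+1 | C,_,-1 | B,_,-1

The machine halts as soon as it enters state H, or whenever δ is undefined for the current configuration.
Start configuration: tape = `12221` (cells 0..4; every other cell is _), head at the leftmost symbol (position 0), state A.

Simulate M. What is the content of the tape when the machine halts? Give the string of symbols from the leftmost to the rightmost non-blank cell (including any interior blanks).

A | __[1]2221   read 1 → write 1, move -1, go to C
C | _[_]12221   read _ → write _, move -1, go to B
B | [_]_12221   read _ → write 2, move +1, go to C
C | 2[_]12221   read _ → write _, move -1, go to B
B | [2]_12221   read 2 → write 2, move +1, go to B
B | 2[_]12221   read _ → write 2, move +1, go to C
C | 22[1]2221   read 1 → write 2, move +1, go to H
H | 222[2]221
The non-blank tape span at halt is 2222221.

2222221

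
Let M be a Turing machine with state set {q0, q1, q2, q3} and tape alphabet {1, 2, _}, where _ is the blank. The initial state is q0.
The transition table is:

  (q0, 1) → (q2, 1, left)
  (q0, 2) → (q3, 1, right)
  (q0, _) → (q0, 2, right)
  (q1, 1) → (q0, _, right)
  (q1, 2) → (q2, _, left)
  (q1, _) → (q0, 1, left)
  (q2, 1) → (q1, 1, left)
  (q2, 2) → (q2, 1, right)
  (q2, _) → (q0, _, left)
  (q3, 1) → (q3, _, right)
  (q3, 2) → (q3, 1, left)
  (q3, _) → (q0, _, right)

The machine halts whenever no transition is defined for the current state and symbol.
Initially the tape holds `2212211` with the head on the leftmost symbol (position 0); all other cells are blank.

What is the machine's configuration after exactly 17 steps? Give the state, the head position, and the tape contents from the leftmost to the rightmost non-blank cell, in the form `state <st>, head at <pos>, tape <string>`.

state=q0 head=0 tape=[2]212211   (q0,2)→(q3,1,right)
state=q3 head=1 tape=1[2]12211   (q3,2)→(q3,1,left)
state=q3 head=0 tape=[1]112211   (q3,1)→(q3,_,right)
state=q3 head=1 tape=_[1]12211   (q3,1)→(q3,_,right)
state=q3 head=2 tape=__[1]2211   (q3,1)→(q3,_,right)
state=q3 head=3 tape=___[2]211   (q3,2)→(q3,1,left)
state=q3 head=2 tape=__[_]1211   (q3,_)→(q0,_,right)
state=q0 head=3 tape=___[1]211   (q0,1)→(q2,1,left)
state=q2 head=2 tape=__[_]1211   (q2,_)→(q0,_,left)
state=q0 head=1 tape=_[_]_1211   (q0,_)→(q0,2,right)
state=q0 head=2 tape=_2[_]1211   (q0,_)→(q0,2,right)
state=q0 head=3 tape=_22[1]211   (q0,1)→(q2,1,left)
state=q2 head=2 tape=_2[2]1211   (q2,2)→(q2,1,right)
state=q2 head=3 tape=_21[1]211   (q2,1)→(q1,1,left)
state=q1 head=2 tape=_2[1]1211   (q1,1)→(q0,_,right)
state=q0 head=3 tape=_2_[1]211   (q0,1)→(q2,1,left)
state=q2 head=2 tape=_2[_]1211   (q2,_)→(q0,_,left)
state=q0 head=1 tape=_[2]_1211
After 17 steps: state q0, head at 1, tape 2_1211.

state q0, head at 1, tape 2_1211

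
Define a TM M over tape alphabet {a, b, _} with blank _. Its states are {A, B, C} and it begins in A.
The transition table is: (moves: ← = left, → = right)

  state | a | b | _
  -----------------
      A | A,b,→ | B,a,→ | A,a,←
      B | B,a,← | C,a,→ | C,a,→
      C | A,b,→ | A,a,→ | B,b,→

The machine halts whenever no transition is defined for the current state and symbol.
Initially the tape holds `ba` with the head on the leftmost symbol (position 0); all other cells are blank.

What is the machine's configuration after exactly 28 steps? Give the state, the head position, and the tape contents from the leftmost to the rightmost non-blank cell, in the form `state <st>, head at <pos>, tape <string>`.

state A, head at 4, tape aaaabba

state=A head=0 tape=_[b]a____   (A,b)→(B,a,→)
state=B head=1 tape=_a[a]____   (B,a)→(B,a,←)
state=B head=0 tape=_[a]a____   (B,a)→(B,a,←)
state=B head=-1 tape=[_]aa____   (B,_)→(C,a,→)
state=C head=0 tape=a[a]a____   (C,a)→(A,b,→)
state=A head=1 tape=ab[a]____   (A,a)→(A,b,→)
state=A head=2 tape=abb[_]___   (A,_)→(A,a,←)
state=A head=1 tape=ab[b]a___   (A,b)→(B,a,→)
state=B head=2 tape=aba[a]___   (B,a)→(B,a,←)
state=B head=1 tape=ab[a]a___   (B,a)→(B,a,←)
state=B head=0 tape=a[b]aa___   (B,b)→(C,a,→)
state=C head=1 tape=aa[a]a___   (C,a)→(A,b,→)
state=A head=2 tape=aab[a]___   (A,a)→(A,b,→)
state=A head=3 tape=aabb[_]__   (A,_)→(A,a,←)
state=A head=2 tape=aab[b]a__   (A,b)→(B,a,→)
state=B head=3 tape=aaba[a]__   (B,a)→(B,a,←)
state=B head=2 tape=aab[a]a__   (B,a)→(B,a,←)
state=B head=1 tape=aa[b]aa__   (B,b)→(C,a,→)
state=C head=2 tape=aaa[a]a__   (C,a)→(A,b,→)
state=A head=3 tape=aaab[a]__   (A,a)→(A,b,→)
state=A head=4 tape=aaabb[_]_   (A,_)→(A,a,←)
state=A head=3 tape=aaab[b]a_   (A,b)→(B,a,→)
state=B head=4 tape=aaaba[a]_   (B,a)→(B,a,←)
state=B head=3 tape=aaab[a]a_   (B,a)→(B,a,←)
state=B head=2 tape=aaa[b]aa_   (B,b)→(C,a,→)
state=C head=3 tape=aaaa[a]a_   (C,a)→(A,b,→)
state=A head=4 tape=aaaab[a]_   (A,a)→(A,b,→)
state=A head=5 tape=aaaabb[_]   (A,_)→(A,a,←)
state=A head=4 tape=aaaab[b]a
After 28 steps: state A, head at 4, tape aaaabba.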